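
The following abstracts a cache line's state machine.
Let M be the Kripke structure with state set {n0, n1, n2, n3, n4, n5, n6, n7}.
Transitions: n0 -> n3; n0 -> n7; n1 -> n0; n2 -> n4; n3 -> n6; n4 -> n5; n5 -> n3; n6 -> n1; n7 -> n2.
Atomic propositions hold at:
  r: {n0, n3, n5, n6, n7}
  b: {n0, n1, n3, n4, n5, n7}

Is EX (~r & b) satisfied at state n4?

No

Sat(~r) = {n1, n2, n4}
Sat(~r & b) = {n1, n4}
Sat(EX (~r & b)) = {s : some successor in {n1, n4}} = {n2, n6}
n4 ∉ Sat(EX (~r & b)) = {n2, n6}, so the formula does not hold at n4.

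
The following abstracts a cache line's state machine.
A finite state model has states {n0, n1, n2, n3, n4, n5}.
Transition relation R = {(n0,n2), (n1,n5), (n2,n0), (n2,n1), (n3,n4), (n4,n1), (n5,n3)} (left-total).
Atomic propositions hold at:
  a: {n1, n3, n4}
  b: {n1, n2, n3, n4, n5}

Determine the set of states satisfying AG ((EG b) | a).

EG b: greatest fixpoint, start Z0 = {n1, n2, n3, n4, n5}, keep only states in Sat with some successor in Z. Already a fixed point.
Sat(EG b) = {n1, n2, n3, n4, n5}
Sat((EG b) | a) = {n1, n2, n3, n4, n5}
AG ((EG b) | a): greatest fixpoint, start Z0 = {n1, n2, n3, n4, n5}, keep only states in Sat with every successor in Z. Z1 = {n1, n3, n4, n5}; fixed.
Sat(AG ((EG b) | a)) = {n1, n3, n4, n5}

{n1, n3, n4, n5}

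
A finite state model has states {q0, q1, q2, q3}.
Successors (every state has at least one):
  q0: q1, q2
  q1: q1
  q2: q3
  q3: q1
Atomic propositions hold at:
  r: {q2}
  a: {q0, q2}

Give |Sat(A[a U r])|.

A[a U r]: least fixpoint, start Z0 = Sat(r) = {q2}, add states in Sat(a) with every successor in Z. Already a fixed point.
Sat(A[a U r]) = {q2}
|Sat(A[a U r])| = |{q2}| = 1.

1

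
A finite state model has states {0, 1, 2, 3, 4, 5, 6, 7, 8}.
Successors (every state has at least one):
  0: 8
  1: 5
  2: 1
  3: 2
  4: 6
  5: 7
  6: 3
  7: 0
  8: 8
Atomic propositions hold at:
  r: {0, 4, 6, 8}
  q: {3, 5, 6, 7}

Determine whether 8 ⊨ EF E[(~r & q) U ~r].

No

Sat(~r) = {1, 2, 3, 5, 7}
Sat(~r & q) = {3, 5, 7}
E[(~r & q) U ~r]: least fixpoint, start Z0 = Sat(~r) = {1, 2, 3, 5, 7}, add states in Sat(~r & q) with some successor in Z. Already a fixed point.
Sat(E[(~r & q) U ~r]) = {1, 2, 3, 5, 7}
EF E[(~r & q) U ~r]: least fixpoint, start Z0 = {1, 2, 3, 5, 7}, add states with some successor in Z. Z1 = {1, 2, 3, 5, 6, 7}; Z2 = {1, 2, 3, 4, 5, 6, 7}; fixed.
Sat(EF E[(~r & q) U ~r]) = {1, 2, 3, 4, 5, 6, 7}
8 ∉ Sat(EF E[(~r & q) U ~r]) = {1, 2, 3, 4, 5, 6, 7}, so the formula does not hold at 8.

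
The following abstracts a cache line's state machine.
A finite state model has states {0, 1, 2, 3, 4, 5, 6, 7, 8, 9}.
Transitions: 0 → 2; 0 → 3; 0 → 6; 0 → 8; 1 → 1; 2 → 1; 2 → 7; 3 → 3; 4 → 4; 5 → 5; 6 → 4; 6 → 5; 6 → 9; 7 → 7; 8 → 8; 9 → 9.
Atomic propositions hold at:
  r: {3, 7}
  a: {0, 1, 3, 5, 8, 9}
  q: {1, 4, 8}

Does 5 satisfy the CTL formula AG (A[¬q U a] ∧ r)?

Sat(¬q) = {0, 2, 3, 5, 6, 7, 9}
A[¬q U a]: least fixpoint, start Z0 = Sat(a) = {0, 1, 3, 5, 8, 9}, add states in Sat(¬q) with every successor in Z. Already a fixed point.
Sat(A[¬q U a]) = {0, 1, 3, 5, 8, 9}
Sat(A[¬q U a] ∧ r) = {3}
AG (A[¬q U a] ∧ r): greatest fixpoint, start Z0 = {3}, keep only states in Sat with every successor in Z. Already a fixed point.
Sat(AG (A[¬q U a] ∧ r)) = {3}
5 ∉ Sat(AG (A[¬q U a] ∧ r)) = {3}, so the formula does not hold at 5.

No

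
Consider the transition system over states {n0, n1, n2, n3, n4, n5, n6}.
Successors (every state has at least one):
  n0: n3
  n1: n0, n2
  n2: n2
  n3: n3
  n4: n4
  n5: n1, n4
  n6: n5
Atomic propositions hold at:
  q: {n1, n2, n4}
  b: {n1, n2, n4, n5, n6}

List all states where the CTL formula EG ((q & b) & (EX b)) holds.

{n1, n2, n4}

Sat(q & b) = {n1, n2, n4}
Sat(EX b) = {s : some successor in {n1, n2, n4, n5, n6}} = {n1, n2, n4, n5, n6}
Sat((q & b) & (EX b)) = {n1, n2, n4}
EG ((q & b) & (EX b)): greatest fixpoint, start Z0 = {n1, n2, n4}, keep only states in Sat with some successor in Z. Already a fixed point.
Sat(EG ((q & b) & (EX b))) = {n1, n2, n4}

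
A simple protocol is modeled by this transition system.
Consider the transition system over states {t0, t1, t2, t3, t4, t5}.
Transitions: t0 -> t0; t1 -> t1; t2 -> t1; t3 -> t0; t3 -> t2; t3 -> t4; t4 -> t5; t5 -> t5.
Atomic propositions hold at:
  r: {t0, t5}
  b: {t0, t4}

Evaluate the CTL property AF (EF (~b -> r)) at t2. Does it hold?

Sat(~b) = {t1, t2, t3, t5}
Sat(~b -> r) = {t0, t4, t5}
EF (~b -> r): least fixpoint, start Z0 = {t0, t4, t5}, add states with some successor in Z. Z1 = {t0, t3, t4, t5}; fixed.
Sat(EF (~b -> r)) = {t0, t3, t4, t5}
AF (EF (~b -> r)): least fixpoint, start Z0 = {t0, t3, t4, t5}, add states with every successor in Z. Already a fixed point.
Sat(AF (EF (~b -> r))) = {t0, t3, t4, t5}
t2 ∉ Sat(AF (EF (~b -> r))) = {t0, t3, t4, t5}, so the formula does not hold at t2.

No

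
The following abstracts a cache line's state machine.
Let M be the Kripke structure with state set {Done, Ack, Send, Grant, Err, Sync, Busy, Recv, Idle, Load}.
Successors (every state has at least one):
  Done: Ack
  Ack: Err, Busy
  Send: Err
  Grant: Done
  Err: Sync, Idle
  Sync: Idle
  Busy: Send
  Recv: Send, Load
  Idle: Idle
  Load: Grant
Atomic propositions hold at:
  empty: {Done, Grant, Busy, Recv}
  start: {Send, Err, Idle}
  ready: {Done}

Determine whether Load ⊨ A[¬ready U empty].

Yes

Sat(¬ready) = {Ack, Send, Grant, Err, Sync, Busy, Recv, Idle, Load}
A[¬ready U empty]: least fixpoint, start Z0 = Sat(empty) = {Done, Grant, Busy, Recv}, add states in Sat(¬ready) with every successor in Z. Z1 = {Done, Grant, Busy, Recv, Load}; fixed.
Sat(A[¬ready U empty]) = {Done, Grant, Busy, Recv, Load}
Load ∈ Sat(A[¬ready U empty]) = {Done, Grant, Busy, Recv, Load}, so the formula holds at Load.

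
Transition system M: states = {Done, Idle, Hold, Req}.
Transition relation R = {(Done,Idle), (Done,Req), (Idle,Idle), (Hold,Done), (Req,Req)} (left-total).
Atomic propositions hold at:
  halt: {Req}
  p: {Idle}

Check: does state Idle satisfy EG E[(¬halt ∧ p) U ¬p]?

No

Sat(¬halt) = {Done, Idle, Hold}
Sat(¬halt ∧ p) = {Idle}
Sat(¬p) = {Done, Hold, Req}
E[(¬halt ∧ p) U ¬p]: least fixpoint, start Z0 = Sat(¬p) = {Done, Hold, Req}, add states in Sat(¬halt ∧ p) with some successor in Z. Already a fixed point.
Sat(E[(¬halt ∧ p) U ¬p]) = {Done, Hold, Req}
EG E[(¬halt ∧ p) U ¬p]: greatest fixpoint, start Z0 = {Done, Hold, Req}, keep only states in Sat with some successor in Z. Already a fixed point.
Sat(EG E[(¬halt ∧ p) U ¬p]) = {Done, Hold, Req}
Idle ∉ Sat(EG E[(¬halt ∧ p) U ¬p]) = {Done, Hold, Req}, so the formula does not hold at Idle.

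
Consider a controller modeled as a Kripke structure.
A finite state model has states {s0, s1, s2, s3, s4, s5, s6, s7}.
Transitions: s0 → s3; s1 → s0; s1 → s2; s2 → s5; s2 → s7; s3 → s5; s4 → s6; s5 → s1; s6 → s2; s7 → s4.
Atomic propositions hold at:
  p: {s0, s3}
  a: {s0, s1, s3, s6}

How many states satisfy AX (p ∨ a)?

Sat(p ∨ a) = {s0, s1, s3, s6}
Sat(AX (p ∨ a)) = {s : every successor in {s0, s1, s3, s6}} = {s0, s4, s5}
|Sat(AX (p ∨ a))| = |{s0, s4, s5}| = 3.

3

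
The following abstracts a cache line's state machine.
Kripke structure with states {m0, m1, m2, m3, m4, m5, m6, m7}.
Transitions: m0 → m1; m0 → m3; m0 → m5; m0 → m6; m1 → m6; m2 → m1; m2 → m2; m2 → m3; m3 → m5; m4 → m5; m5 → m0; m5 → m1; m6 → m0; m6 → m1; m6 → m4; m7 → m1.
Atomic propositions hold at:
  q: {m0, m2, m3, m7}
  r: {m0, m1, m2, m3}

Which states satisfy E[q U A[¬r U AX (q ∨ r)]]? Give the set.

{m0, m2, m3, m4, m5, m7}

Sat(¬r) = {m4, m5, m6, m7}
Sat(q ∨ r) = {m0, m1, m2, m3, m7}
Sat(AX (q ∨ r)) = {s : every successor in {m0, m1, m2, m3, m7}} = {m2, m5, m7}
A[¬r U AX (q ∨ r)]: least fixpoint, start Z0 = Sat(AX (q ∨ r)) = {m2, m5, m7}, add states in Sat(¬r) with every successor in Z. Z1 = {m2, m4, m5, m7}; fixed.
Sat(A[¬r U AX (q ∨ r)]) = {m2, m4, m5, m7}
E[q U A[¬r U AX (q ∨ r)]]: least fixpoint, start Z0 = Sat(A[¬r U AX (q ∨ r)]) = {m2, m4, m5, m7}, add states in Sat(q) with some successor in Z. Z1 = {m0, m2, m3, m4, m5, m7}; fixed.
Sat(E[q U A[¬r U AX (q ∨ r)]]) = {m0, m2, m3, m4, m5, m7}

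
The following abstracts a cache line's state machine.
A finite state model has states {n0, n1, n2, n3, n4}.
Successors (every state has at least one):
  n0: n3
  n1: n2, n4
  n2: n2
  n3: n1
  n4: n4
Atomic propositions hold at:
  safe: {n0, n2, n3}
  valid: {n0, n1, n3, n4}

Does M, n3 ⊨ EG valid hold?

EG valid: greatest fixpoint, start Z0 = {n0, n1, n3, n4}, keep only states in Sat with some successor in Z. Already a fixed point.
Sat(EG valid) = {n0, n1, n3, n4}
n3 ∈ Sat(EG valid) = {n0, n1, n3, n4}, so the formula holds at n3.

Yes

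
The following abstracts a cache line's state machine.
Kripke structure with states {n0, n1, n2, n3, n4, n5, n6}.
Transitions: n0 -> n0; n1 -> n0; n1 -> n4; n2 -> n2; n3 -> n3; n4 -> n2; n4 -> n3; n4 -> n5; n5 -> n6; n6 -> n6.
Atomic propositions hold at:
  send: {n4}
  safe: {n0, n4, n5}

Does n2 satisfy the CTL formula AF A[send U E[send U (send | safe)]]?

Sat(send | safe) = {n0, n4, n5}
E[send U (send | safe)]: least fixpoint, start Z0 = Sat((send | safe)) = {n0, n4, n5}, add states in Sat(send) with some successor in Z. Already a fixed point.
Sat(E[send U (send | safe)]) = {n0, n4, n5}
A[send U E[send U (send | safe)]]: least fixpoint, start Z0 = Sat(E[send U (send | safe)]) = {n0, n4, n5}, add states in Sat(send) with every successor in Z. Already a fixed point.
Sat(A[send U E[send U (send | safe)]]) = {n0, n4, n5}
AF A[send U E[send U (send | safe)]]: least fixpoint, start Z0 = {n0, n4, n5}, add states with every successor in Z. Z1 = {n0, n1, n4, n5}; fixed.
Sat(AF A[send U E[send U (send | safe)]]) = {n0, n1, n4, n5}
n2 ∉ Sat(AF A[send U E[send U (send | safe)]]) = {n0, n1, n4, n5}, so the formula does not hold at n2.

No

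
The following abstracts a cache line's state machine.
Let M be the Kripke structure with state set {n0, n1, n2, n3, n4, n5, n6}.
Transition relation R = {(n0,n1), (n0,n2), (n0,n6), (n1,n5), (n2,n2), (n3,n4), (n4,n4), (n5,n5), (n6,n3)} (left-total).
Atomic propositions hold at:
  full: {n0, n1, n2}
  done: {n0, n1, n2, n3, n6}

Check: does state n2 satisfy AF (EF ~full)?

Sat(~full) = {n3, n4, n5, n6}
EF ~full: least fixpoint, start Z0 = {n3, n4, n5, n6}, add states with some successor in Z. Z1 = {n0, n1, n3, n4, n5, n6}; fixed.
Sat(EF ~full) = {n0, n1, n3, n4, n5, n6}
AF (EF ~full): least fixpoint, start Z0 = {n0, n1, n3, n4, n5, n6}, add states with every successor in Z. Already a fixed point.
Sat(AF (EF ~full)) = {n0, n1, n3, n4, n5, n6}
n2 ∉ Sat(AF (EF ~full)) = {n0, n1, n3, n4, n5, n6}, so the formula does not hold at n2.

No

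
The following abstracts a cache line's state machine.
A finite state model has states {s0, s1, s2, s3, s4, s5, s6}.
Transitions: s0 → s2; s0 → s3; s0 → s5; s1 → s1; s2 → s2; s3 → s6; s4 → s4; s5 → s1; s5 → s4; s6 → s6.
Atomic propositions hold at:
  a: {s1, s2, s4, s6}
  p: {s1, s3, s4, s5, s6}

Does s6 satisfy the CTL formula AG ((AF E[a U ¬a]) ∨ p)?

Yes

Sat(¬a) = {s0, s3, s5}
E[a U ¬a]: least fixpoint, start Z0 = Sat(¬a) = {s0, s3, s5}, add states in Sat(a) with some successor in Z. Already a fixed point.
Sat(E[a U ¬a]) = {s0, s3, s5}
AF E[a U ¬a]: least fixpoint, start Z0 = {s0, s3, s5}, add states with every successor in Z. Already a fixed point.
Sat(AF E[a U ¬a]) = {s0, s3, s5}
Sat((AF E[a U ¬a]) ∨ p) = {s0, s1, s3, s4, s5, s6}
AG ((AF E[a U ¬a]) ∨ p): greatest fixpoint, start Z0 = {s0, s1, s3, s4, s5, s6}, keep only states in Sat with every successor in Z. Z1 = {s1, s3, s4, s5, s6}; fixed.
Sat(AG ((AF E[a U ¬a]) ∨ p)) = {s1, s3, s4, s5, s6}
s6 ∈ Sat(AG ((AF E[a U ¬a]) ∨ p)) = {s1, s3, s4, s5, s6}, so the formula holds at s6.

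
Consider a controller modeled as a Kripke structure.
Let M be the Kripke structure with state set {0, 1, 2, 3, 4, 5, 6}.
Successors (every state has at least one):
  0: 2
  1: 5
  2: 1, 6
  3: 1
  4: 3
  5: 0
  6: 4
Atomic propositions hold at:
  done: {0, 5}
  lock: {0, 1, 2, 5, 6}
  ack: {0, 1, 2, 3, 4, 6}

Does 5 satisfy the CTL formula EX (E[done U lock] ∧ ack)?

E[done U lock]: least fixpoint, start Z0 = Sat(lock) = {0, 1, 2, 5, 6}, add states in Sat(done) with some successor in Z. Already a fixed point.
Sat(E[done U lock]) = {0, 1, 2, 5, 6}
Sat(E[done U lock] ∧ ack) = {0, 1, 2, 6}
Sat(EX (E[done U lock] ∧ ack)) = {s : some successor in {0, 1, 2, 6}} = {0, 2, 3, 5}
5 ∈ Sat(EX (E[done U lock] ∧ ack)) = {0, 2, 3, 5}, so the formula holds at 5.

Yes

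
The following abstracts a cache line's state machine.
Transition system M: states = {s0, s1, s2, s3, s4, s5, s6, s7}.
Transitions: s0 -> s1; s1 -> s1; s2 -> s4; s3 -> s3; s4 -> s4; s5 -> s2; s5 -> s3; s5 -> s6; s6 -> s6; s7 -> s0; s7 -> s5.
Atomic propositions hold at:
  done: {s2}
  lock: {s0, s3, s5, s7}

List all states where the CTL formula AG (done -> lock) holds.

{s0, s1, s3, s4, s6}

Sat(done -> lock) = {s0, s1, s3, s4, s5, s6, s7}
AG (done -> lock): greatest fixpoint, start Z0 = {s0, s1, s3, s4, s5, s6, s7}, keep only states in Sat with every successor in Z. Z1 = {s0, s1, s3, s4, s6, s7}; Z2 = {s0, s1, s3, s4, s6}; fixed.
Sat(AG (done -> lock)) = {s0, s1, s3, s4, s6}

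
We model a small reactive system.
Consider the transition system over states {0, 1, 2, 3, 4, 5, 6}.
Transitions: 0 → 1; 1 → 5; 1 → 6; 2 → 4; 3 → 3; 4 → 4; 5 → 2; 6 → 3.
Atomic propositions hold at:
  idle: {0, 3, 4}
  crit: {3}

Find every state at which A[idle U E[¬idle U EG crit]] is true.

Sat(¬idle) = {1, 2, 5, 6}
EG crit: greatest fixpoint, start Z0 = {3}, keep only states in Sat with some successor in Z. Already a fixed point.
Sat(EG crit) = {3}
E[¬idle U EG crit]: least fixpoint, start Z0 = Sat(EG crit) = {3}, add states in Sat(¬idle) with some successor in Z. Z1 = {3, 6}; Z2 = {1, 3, 6}; fixed.
Sat(E[¬idle U EG crit]) = {1, 3, 6}
A[idle U E[¬idle U EG crit]]: least fixpoint, start Z0 = Sat(E[¬idle U EG crit]) = {1, 3, 6}, add states in Sat(idle) with every successor in Z. Z1 = {0, 1, 3, 6}; fixed.
Sat(A[idle U E[¬idle U EG crit]]) = {0, 1, 3, 6}

{0, 1, 3, 6}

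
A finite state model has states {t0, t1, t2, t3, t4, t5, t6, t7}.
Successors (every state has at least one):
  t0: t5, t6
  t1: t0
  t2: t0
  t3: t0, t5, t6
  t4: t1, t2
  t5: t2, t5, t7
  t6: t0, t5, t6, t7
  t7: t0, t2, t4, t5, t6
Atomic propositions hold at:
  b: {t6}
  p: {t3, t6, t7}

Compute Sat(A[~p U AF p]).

Sat(~p) = {t0, t1, t2, t4, t5}
AF p: least fixpoint, start Z0 = {t3, t6, t7}, add states with every successor in Z. Already a fixed point.
Sat(AF p) = {t3, t6, t7}
A[~p U AF p]: least fixpoint, start Z0 = Sat(AF p) = {t3, t6, t7}, add states in Sat(~p) with every successor in Z. Already a fixed point.
Sat(A[~p U AF p]) = {t3, t6, t7}

{t3, t6, t7}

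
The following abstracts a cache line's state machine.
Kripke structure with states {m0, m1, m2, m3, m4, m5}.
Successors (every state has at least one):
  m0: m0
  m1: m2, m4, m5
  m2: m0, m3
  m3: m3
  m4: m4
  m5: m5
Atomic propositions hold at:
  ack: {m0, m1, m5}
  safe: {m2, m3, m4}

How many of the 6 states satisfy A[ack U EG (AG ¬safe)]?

Sat(¬safe) = {m0, m1, m5}
AG ¬safe: greatest fixpoint, start Z0 = {m0, m1, m5}, keep only states in Sat with every successor in Z. Z1 = {m0, m5}; fixed.
Sat(AG ¬safe) = {m0, m5}
EG (AG ¬safe): greatest fixpoint, start Z0 = {m0, m5}, keep only states in Sat with some successor in Z. Already a fixed point.
Sat(EG (AG ¬safe)) = {m0, m5}
A[ack U EG (AG ¬safe)]: least fixpoint, start Z0 = Sat(EG (AG ¬safe)) = {m0, m5}, add states in Sat(ack) with every successor in Z. Already a fixed point.
Sat(A[ack U EG (AG ¬safe)]) = {m0, m5}
|Sat(A[ack U EG (AG ¬safe)])| = |{m0, m5}| = 2.

2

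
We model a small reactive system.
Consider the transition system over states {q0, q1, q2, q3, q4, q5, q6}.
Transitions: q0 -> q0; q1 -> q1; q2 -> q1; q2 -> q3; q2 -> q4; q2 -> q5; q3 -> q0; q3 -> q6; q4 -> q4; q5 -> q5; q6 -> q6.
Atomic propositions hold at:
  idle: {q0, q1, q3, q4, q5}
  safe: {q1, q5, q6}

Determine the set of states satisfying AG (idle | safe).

{q0, q1, q3, q4, q5, q6}

Sat(idle | safe) = {q0, q1, q3, q4, q5, q6}
AG (idle | safe): greatest fixpoint, start Z0 = {q0, q1, q3, q4, q5, q6}, keep only states in Sat with every successor in Z. Already a fixed point.
Sat(AG (idle | safe)) = {q0, q1, q3, q4, q5, q6}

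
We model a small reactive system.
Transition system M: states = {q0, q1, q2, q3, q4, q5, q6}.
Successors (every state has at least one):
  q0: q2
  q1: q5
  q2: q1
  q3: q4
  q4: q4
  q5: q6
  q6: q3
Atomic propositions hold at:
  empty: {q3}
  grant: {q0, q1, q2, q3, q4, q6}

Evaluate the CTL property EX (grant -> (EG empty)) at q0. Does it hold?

No

EG empty: greatest fixpoint, start Z0 = {q3}, keep only states in Sat with some successor in Z. Z1 = ∅; fixed.
Sat(EG empty) = ∅
Sat(grant -> (EG empty)) = {q5}
Sat(EX (grant -> (EG empty))) = {s : some successor in {q5}} = {q1}
q0 ∉ Sat(EX (grant -> (EG empty))) = {q1}, so the formula does not hold at q0.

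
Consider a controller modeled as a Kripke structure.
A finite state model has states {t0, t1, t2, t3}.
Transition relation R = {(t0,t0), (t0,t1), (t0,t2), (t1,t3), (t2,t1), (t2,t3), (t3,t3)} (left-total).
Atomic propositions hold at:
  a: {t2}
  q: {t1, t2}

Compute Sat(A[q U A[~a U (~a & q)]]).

Sat(~a) = {t0, t1, t3}
Sat(~a & q) = {t1}
A[~a U (~a & q)]: least fixpoint, start Z0 = Sat((~a & q)) = {t1}, add states in Sat(~a) with every successor in Z. Already a fixed point.
Sat(A[~a U (~a & q)]) = {t1}
A[q U A[~a U (~a & q)]]: least fixpoint, start Z0 = Sat(A[~a U (~a & q)]) = {t1}, add states in Sat(q) with every successor in Z. Already a fixed point.
Sat(A[q U A[~a U (~a & q)]]) = {t1}

{t1}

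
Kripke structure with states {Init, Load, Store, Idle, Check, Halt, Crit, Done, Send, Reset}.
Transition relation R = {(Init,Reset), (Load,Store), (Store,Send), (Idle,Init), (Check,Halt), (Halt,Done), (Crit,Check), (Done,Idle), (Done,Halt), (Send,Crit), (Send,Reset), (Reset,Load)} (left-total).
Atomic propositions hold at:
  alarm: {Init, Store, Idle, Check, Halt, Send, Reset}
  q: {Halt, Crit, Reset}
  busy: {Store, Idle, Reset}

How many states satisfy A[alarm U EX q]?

7

Sat(EX q) = {s : some successor in {Halt, Crit, Reset}} = {Init, Check, Done, Send}
A[alarm U EX q]: least fixpoint, start Z0 = Sat(EX q) = {Init, Check, Done, Send}, add states in Sat(alarm) with every successor in Z. Z1 = {Init, Store, Idle, Check, Halt, Done, Send}; fixed.
Sat(A[alarm U EX q]) = {Init, Store, Idle, Check, Halt, Done, Send}
|Sat(A[alarm U EX q])| = |{Init, Store, Idle, Check, Halt, Done, Send}| = 7.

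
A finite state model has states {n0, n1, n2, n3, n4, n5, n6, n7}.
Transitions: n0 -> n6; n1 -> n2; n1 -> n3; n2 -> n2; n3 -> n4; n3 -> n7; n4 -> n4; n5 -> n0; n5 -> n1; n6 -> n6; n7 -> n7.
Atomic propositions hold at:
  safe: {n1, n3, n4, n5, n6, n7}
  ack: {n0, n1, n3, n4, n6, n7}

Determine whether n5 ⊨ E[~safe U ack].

No

Sat(~safe) = {n0, n2}
E[~safe U ack]: least fixpoint, start Z0 = Sat(ack) = {n0, n1, n3, n4, n6, n7}, add states in Sat(~safe) with some successor in Z. Already a fixed point.
Sat(E[~safe U ack]) = {n0, n1, n3, n4, n6, n7}
n5 ∉ Sat(E[~safe U ack]) = {n0, n1, n3, n4, n6, n7}, so the formula does not hold at n5.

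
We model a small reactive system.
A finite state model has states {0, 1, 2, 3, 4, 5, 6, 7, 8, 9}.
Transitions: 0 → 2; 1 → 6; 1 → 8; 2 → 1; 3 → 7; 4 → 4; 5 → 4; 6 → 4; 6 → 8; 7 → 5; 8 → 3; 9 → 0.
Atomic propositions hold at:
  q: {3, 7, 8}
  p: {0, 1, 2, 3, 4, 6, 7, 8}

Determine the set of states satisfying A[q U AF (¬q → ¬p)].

Sat(¬q) = {0, 1, 2, 4, 5, 6, 9}
Sat(¬p) = {5, 9}
Sat(¬q → ¬p) = {3, 5, 7, 8, 9}
AF (¬q → ¬p): least fixpoint, start Z0 = {3, 5, 7, 8, 9}, add states with every successor in Z. Already a fixed point.
Sat(AF (¬q → ¬p)) = {3, 5, 7, 8, 9}
A[q U AF (¬q → ¬p)]: least fixpoint, start Z0 = Sat(AF (¬q → ¬p)) = {3, 5, 7, 8, 9}, add states in Sat(q) with every successor in Z. Already a fixed point.
Sat(A[q U AF (¬q → ¬p)]) = {3, 5, 7, 8, 9}

{3, 5, 7, 8, 9}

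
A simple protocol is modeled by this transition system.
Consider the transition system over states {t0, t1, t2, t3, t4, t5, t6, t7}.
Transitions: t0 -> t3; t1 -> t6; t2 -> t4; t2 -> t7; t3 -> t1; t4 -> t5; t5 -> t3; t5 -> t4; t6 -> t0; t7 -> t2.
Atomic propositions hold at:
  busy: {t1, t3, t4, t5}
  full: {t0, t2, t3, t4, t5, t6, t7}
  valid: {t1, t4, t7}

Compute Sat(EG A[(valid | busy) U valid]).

Sat(valid | busy) = {t1, t3, t4, t5, t7}
A[(valid | busy) U valid]: least fixpoint, start Z0 = Sat(valid) = {t1, t4, t7}, add states in Sat(valid | busy) with every successor in Z. Z1 = {t1, t3, t4, t7}; Z2 = {t1, t3, t4, t5, t7}; fixed.
Sat(A[(valid | busy) U valid]) = {t1, t3, t4, t5, t7}
EG A[(valid | busy) U valid]: greatest fixpoint, start Z0 = {t1, t3, t4, t5, t7}, keep only states in Sat with some successor in Z. Z1 = {t3, t4, t5}; Z2 = {t4, t5}; fixed.
Sat(EG A[(valid | busy) U valid]) = {t4, t5}

{t4, t5}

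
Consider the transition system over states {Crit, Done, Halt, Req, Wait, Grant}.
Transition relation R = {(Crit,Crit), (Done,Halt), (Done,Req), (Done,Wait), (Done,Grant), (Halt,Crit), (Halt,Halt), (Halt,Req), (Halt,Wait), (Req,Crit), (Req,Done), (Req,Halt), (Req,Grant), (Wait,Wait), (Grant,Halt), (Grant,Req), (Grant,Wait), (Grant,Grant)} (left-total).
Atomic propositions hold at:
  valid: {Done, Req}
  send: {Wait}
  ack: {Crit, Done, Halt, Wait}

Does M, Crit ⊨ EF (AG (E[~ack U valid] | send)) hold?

No

Sat(~ack) = {Req, Grant}
E[~ack U valid]: least fixpoint, start Z0 = Sat(valid) = {Done, Req}, add states in Sat(~ack) with some successor in Z. Z1 = {Done, Req, Grant}; fixed.
Sat(E[~ack U valid]) = {Done, Req, Grant}
Sat(E[~ack U valid] | send) = {Done, Req, Wait, Grant}
AG (E[~ack U valid] | send): greatest fixpoint, start Z0 = {Done, Req, Wait, Grant}, keep only states in Sat with every successor in Z. Z1 = {Wait}; fixed.
Sat(AG (E[~ack U valid] | send)) = {Wait}
EF (AG (E[~ack U valid] | send)): least fixpoint, start Z0 = {Wait}, add states with some successor in Z. Z1 = {Done, Halt, Wait, Grant}; Z2 = {Done, Halt, Req, Wait, Grant}; fixed.
Sat(EF (AG (E[~ack U valid] | send))) = {Done, Halt, Req, Wait, Grant}
Crit ∉ Sat(EF (AG (E[~ack U valid] | send))) = {Done, Halt, Req, Wait, Grant}, so the formula does not hold at Crit.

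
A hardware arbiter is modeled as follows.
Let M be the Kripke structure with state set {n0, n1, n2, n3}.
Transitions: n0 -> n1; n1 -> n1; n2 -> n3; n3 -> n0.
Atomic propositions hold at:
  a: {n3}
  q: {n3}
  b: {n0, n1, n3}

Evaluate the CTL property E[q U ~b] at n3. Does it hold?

Sat(~b) = {n2}
E[q U ~b]: least fixpoint, start Z0 = Sat(~b) = {n2}, add states in Sat(q) with some successor in Z. Already a fixed point.
Sat(E[q U ~b]) = {n2}
n3 ∉ Sat(E[q U ~b]) = {n2}, so the formula does not hold at n3.

No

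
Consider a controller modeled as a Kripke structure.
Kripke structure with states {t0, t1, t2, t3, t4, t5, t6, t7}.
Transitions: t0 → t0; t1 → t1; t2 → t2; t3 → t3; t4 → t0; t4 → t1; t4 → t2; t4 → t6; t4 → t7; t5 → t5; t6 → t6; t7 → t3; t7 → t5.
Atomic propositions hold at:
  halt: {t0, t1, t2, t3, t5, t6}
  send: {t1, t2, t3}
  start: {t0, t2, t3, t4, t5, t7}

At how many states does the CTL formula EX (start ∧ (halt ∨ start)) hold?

Sat(halt ∨ start) = {t0, t1, t2, t3, t4, t5, t6, t7}
Sat(start ∧ (halt ∨ start)) = {t0, t2, t3, t4, t5, t7}
Sat(EX (start ∧ (halt ∨ start))) = {s : some successor in {t0, t2, t3, t4, t5, t7}} = {t0, t2, t3, t4, t5, t7}
|Sat(EX (start ∧ (halt ∨ start)))| = |{t0, t2, t3, t4, t5, t7}| = 6.

6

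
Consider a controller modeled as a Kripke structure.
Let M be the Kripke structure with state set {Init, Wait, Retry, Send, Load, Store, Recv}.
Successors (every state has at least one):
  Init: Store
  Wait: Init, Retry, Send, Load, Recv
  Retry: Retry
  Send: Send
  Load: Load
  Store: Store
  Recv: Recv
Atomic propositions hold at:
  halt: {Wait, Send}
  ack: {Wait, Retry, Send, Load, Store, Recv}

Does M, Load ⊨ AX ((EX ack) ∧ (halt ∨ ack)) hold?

Yes

Sat(EX ack) = {s : some successor in {Wait, Retry, Send, Load, Store, Recv}} = {Init, Wait, Retry, Send, Load, Store, Recv}
Sat(halt ∨ ack) = {Wait, Retry, Send, Load, Store, Recv}
Sat((EX ack) ∧ (halt ∨ ack)) = {Wait, Retry, Send, Load, Store, Recv}
Sat(AX ((EX ack) ∧ (halt ∨ ack))) = {s : every successor in {Wait, Retry, Send, Load, Store, Recv}} = {Init, Retry, Send, Load, Store, Recv}
Load ∈ Sat(AX ((EX ack) ∧ (halt ∨ ack))) = {Init, Retry, Send, Load, Store, Recv}, so the formula holds at Load.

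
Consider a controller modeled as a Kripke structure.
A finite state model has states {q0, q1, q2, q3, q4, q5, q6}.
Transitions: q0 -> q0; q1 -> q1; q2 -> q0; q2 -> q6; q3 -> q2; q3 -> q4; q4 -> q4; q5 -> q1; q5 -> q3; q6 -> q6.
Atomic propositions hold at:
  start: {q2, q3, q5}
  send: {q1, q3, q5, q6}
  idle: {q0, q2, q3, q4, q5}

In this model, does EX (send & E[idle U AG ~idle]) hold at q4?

Sat(~idle) = {q1, q6}
AG ~idle: greatest fixpoint, start Z0 = {q1, q6}, keep only states in Sat with every successor in Z. Already a fixed point.
Sat(AG ~idle) = {q1, q6}
E[idle U AG ~idle]: least fixpoint, start Z0 = Sat(AG ~idle) = {q1, q6}, add states in Sat(idle) with some successor in Z. Z1 = {q1, q2, q5, q6}; Z2 = {q1, q2, q3, q5, q6}; fixed.
Sat(E[idle U AG ~idle]) = {q1, q2, q3, q5, q6}
Sat(send & E[idle U AG ~idle]) = {q1, q3, q5, q6}
Sat(EX (send & E[idle U AG ~idle])) = {s : some successor in {q1, q3, q5, q6}} = {q1, q2, q5, q6}
q4 ∉ Sat(EX (send & E[idle U AG ~idle])) = {q1, q2, q5, q6}, so the formula does not hold at q4.

No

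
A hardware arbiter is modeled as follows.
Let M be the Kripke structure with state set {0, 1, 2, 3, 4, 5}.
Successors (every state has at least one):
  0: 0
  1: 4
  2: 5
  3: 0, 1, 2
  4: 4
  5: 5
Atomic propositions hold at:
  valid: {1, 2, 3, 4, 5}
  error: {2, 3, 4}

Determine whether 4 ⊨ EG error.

Yes

EG error: greatest fixpoint, start Z0 = {2, 3, 4}, keep only states in Sat with some successor in Z. Z1 = {3, 4}; Z2 = {4}; fixed.
Sat(EG error) = {4}
4 ∈ Sat(EG error) = {4}, so the formula holds at 4.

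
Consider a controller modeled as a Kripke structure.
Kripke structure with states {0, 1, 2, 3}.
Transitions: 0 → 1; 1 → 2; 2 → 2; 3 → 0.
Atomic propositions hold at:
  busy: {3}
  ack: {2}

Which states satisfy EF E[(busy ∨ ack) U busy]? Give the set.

{3}

Sat(busy ∨ ack) = {2, 3}
E[(busy ∨ ack) U busy]: least fixpoint, start Z0 = Sat(busy) = {3}, add states in Sat(busy ∨ ack) with some successor in Z. Already a fixed point.
Sat(E[(busy ∨ ack) U busy]) = {3}
EF E[(busy ∨ ack) U busy]: least fixpoint, start Z0 = {3}, add states with some successor in Z. Already a fixed point.
Sat(EF E[(busy ∨ ack) U busy]) = {3}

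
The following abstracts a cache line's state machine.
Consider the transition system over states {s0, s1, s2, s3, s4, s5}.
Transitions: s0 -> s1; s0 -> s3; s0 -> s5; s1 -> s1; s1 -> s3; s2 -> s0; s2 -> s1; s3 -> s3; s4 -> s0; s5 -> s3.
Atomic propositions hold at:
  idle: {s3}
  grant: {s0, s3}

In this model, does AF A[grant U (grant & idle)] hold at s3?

Sat(grant & idle) = {s3}
A[grant U (grant & idle)]: least fixpoint, start Z0 = Sat((grant & idle)) = {s3}, add states in Sat(grant) with every successor in Z. Already a fixed point.
Sat(A[grant U (grant & idle)]) = {s3}
AF A[grant U (grant & idle)]: least fixpoint, start Z0 = {s3}, add states with every successor in Z. Z1 = {s3, s5}; fixed.
Sat(AF A[grant U (grant & idle)]) = {s3, s5}
s3 ∈ Sat(AF A[grant U (grant & idle)]) = {s3, s5}, so the formula holds at s3.

Yes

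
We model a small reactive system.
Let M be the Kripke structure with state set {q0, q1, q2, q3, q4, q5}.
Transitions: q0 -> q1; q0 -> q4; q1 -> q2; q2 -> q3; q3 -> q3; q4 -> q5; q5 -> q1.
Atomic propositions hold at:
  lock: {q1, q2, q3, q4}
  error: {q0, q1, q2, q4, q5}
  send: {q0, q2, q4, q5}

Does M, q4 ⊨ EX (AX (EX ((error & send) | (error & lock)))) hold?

Sat(error & send) = {q0, q2, q4, q5}
Sat(error & lock) = {q1, q2, q4}
Sat((error & send) | (error & lock)) = {q0, q1, q2, q4, q5}
Sat(EX ((error & send) | (error & lock))) = {s : some successor in {q0, q1, q2, q4, q5}} = {q0, q1, q4, q5}
Sat(AX (EX ((error & send) | (error & lock)))) = {s : every successor in {q0, q1, q4, q5}} = {q0, q4, q5}
Sat(EX (AX (EX ((error & send) | (error & lock))))) = {s : some successor in {q0, q4, q5}} = {q0, q4}
q4 ∈ Sat(EX (AX (EX ((error & send) | (error & lock))))) = {q0, q4}, so the formula holds at q4.

Yes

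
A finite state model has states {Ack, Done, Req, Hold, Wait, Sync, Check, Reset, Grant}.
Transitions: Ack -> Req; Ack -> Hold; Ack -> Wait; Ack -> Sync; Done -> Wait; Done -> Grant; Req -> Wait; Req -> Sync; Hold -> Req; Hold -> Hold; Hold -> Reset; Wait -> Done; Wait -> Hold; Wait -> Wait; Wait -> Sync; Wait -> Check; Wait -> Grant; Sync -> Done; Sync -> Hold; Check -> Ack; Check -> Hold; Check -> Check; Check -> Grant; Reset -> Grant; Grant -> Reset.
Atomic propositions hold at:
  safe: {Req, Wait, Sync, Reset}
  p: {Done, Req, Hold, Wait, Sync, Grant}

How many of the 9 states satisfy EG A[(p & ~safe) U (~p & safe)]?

2

Sat(~safe) = {Ack, Done, Hold, Check, Grant}
Sat(p & ~safe) = {Done, Hold, Grant}
Sat(~p) = {Ack, Check, Reset}
Sat(~p & safe) = {Reset}
A[(p & ~safe) U (~p & safe)]: least fixpoint, start Z0 = Sat((~p & safe)) = {Reset}, add states in Sat(p & ~safe) with every successor in Z. Z1 = {Reset, Grant}; fixed.
Sat(A[(p & ~safe) U (~p & safe)]) = {Reset, Grant}
EG A[(p & ~safe) U (~p & safe)]: greatest fixpoint, start Z0 = {Reset, Grant}, keep only states in Sat with some successor in Z. Already a fixed point.
Sat(EG A[(p & ~safe) U (~p & safe)]) = {Reset, Grant}
|Sat(EG A[(p & ~safe) U (~p & safe)])| = |{Reset, Grant}| = 2.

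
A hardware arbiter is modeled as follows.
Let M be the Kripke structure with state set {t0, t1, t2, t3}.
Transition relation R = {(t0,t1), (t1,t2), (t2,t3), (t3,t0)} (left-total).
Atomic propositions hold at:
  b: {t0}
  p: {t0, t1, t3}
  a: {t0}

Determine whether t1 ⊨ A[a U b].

A[a U b]: least fixpoint, start Z0 = Sat(b) = {t0}, add states in Sat(a) with every successor in Z. Already a fixed point.
Sat(A[a U b]) = {t0}
t1 ∉ Sat(A[a U b]) = {t0}, so the formula does not hold at t1.

No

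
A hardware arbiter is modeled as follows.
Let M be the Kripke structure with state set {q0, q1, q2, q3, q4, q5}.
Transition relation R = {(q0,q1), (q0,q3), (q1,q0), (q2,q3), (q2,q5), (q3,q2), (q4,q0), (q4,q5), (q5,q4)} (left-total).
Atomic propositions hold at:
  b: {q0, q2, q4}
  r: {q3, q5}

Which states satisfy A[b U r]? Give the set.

A[b U r]: least fixpoint, start Z0 = Sat(r) = {q3, q5}, add states in Sat(b) with every successor in Z. Z1 = {q2, q3, q5}; fixed.
Sat(A[b U r]) = {q2, q3, q5}

{q2, q3, q5}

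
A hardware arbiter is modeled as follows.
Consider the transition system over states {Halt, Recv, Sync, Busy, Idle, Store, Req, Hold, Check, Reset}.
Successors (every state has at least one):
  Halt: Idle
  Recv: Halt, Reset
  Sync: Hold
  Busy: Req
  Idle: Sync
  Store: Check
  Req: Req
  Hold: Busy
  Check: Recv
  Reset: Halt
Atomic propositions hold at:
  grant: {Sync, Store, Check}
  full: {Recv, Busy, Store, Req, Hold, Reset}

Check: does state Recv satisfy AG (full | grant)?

No

Sat(full | grant) = {Recv, Sync, Busy, Store, Req, Hold, Check, Reset}
AG (full | grant): greatest fixpoint, start Z0 = {Recv, Sync, Busy, Store, Req, Hold, Check, Reset}, keep only states in Sat with every successor in Z. Z1 = {Sync, Busy, Store, Req, Hold, Check}; Z2 = {Sync, Busy, Store, Req, Hold}; Z3 = {Sync, Busy, Req, Hold}; fixed.
Sat(AG (full | grant)) = {Sync, Busy, Req, Hold}
Recv ∉ Sat(AG (full | grant)) = {Sync, Busy, Req, Hold}, so the formula does not hold at Recv.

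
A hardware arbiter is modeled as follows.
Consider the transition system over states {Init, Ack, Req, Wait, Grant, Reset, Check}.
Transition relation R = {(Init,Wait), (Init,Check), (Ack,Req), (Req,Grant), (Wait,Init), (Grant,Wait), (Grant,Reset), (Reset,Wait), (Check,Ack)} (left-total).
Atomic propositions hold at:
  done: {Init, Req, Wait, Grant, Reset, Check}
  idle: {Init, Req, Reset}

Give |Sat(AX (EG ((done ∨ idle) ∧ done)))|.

5

Sat(done ∨ idle) = {Init, Req, Wait, Grant, Reset, Check}
Sat((done ∨ idle) ∧ done) = {Init, Req, Wait, Grant, Reset, Check}
EG ((done ∨ idle) ∧ done): greatest fixpoint, start Z0 = {Init, Req, Wait, Grant, Reset, Check}, keep only states in Sat with some successor in Z. Z1 = {Init, Req, Wait, Grant, Reset}; fixed.
Sat(EG ((done ∨ idle) ∧ done)) = {Init, Req, Wait, Grant, Reset}
Sat(AX (EG ((done ∨ idle) ∧ done))) = {s : every successor in {Init, Req, Wait, Grant, Reset}} = {Ack, Req, Wait, Grant, Reset}
|Sat(AX (EG ((done ∨ idle) ∧ done)))| = |{Ack, Req, Wait, Grant, Reset}| = 5.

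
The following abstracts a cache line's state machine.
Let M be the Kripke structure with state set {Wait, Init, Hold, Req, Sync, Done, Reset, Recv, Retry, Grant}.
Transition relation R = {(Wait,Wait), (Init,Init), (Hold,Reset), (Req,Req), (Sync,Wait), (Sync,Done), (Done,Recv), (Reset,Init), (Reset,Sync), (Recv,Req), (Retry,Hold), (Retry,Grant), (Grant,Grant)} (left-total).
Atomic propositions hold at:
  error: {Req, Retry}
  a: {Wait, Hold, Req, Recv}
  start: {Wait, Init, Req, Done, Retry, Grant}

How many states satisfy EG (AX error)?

Sat(AX error) = {s : every successor in {Req, Retry}} = {Req, Recv}
EG (AX error): greatest fixpoint, start Z0 = {Req, Recv}, keep only states in Sat with some successor in Z. Already a fixed point.
Sat(EG (AX error)) = {Req, Recv}
|Sat(EG (AX error))| = |{Req, Recv}| = 2.

2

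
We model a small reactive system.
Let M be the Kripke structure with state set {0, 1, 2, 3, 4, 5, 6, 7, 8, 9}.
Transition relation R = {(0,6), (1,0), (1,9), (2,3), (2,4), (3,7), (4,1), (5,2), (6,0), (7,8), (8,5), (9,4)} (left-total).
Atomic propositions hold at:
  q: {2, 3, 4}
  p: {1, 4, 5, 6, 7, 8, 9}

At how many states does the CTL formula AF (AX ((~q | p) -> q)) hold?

6

Sat(~q) = {0, 1, 5, 6, 7, 8, 9}
Sat(~q | p) = {0, 1, 4, 5, 6, 7, 8, 9}
Sat((~q | p) -> q) = {2, 3, 4}
Sat(AX ((~q | p) -> q)) = {s : every successor in {2, 3, 4}} = {2, 5, 9}
AF (AX ((~q | p) -> q)): least fixpoint, start Z0 = {2, 5, 9}, add states with every successor in Z. Z1 = {2, 5, 8, 9}; Z2 = {2, 5, 7, 8, 9}; Z3 = {2, 3, 5, 7, 8, 9}; fixed.
Sat(AF (AX ((~q | p) -> q))) = {2, 3, 5, 7, 8, 9}
|Sat(AF (AX ((~q | p) -> q)))| = |{2, 3, 5, 7, 8, 9}| = 6.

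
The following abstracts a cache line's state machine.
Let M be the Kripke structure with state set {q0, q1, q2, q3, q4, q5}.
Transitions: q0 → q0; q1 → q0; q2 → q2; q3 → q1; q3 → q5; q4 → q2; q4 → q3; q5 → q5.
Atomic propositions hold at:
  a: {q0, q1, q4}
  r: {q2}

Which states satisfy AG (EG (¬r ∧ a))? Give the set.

Sat(¬r) = {q0, q1, q3, q4, q5}
Sat(¬r ∧ a) = {q0, q1, q4}
EG (¬r ∧ a): greatest fixpoint, start Z0 = {q0, q1, q4}, keep only states in Sat with some successor in Z. Z1 = {q0, q1}; fixed.
Sat(EG (¬r ∧ a)) = {q0, q1}
AG (EG (¬r ∧ a)): greatest fixpoint, start Z0 = {q0, q1}, keep only states in Sat with every successor in Z. Already a fixed point.
Sat(AG (EG (¬r ∧ a))) = {q0, q1}

{q0, q1}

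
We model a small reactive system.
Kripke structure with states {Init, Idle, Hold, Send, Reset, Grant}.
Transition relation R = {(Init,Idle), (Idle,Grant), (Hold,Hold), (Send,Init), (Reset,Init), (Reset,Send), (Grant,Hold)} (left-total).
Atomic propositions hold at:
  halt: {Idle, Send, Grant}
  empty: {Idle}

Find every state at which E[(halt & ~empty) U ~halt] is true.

{Init, Hold, Send, Reset, Grant}

Sat(~empty) = {Init, Hold, Send, Reset, Grant}
Sat(halt & ~empty) = {Send, Grant}
Sat(~halt) = {Init, Hold, Reset}
E[(halt & ~empty) U ~halt]: least fixpoint, start Z0 = Sat(~halt) = {Init, Hold, Reset}, add states in Sat(halt & ~empty) with some successor in Z. Z1 = {Init, Hold, Send, Reset, Grant}; fixed.
Sat(E[(halt & ~empty) U ~halt]) = {Init, Hold, Send, Reset, Grant}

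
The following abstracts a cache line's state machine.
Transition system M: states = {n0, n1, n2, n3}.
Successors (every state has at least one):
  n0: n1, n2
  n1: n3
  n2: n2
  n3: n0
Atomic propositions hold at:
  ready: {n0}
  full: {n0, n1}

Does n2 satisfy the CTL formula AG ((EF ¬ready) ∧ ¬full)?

Yes

Sat(¬ready) = {n1, n2, n3}
EF ¬ready: least fixpoint, start Z0 = {n1, n2, n3}, add states with some successor in Z. Z1 = {n0, n1, n2, n3}; fixed.
Sat(EF ¬ready) = {n0, n1, n2, n3}
Sat(¬full) = {n2, n3}
Sat((EF ¬ready) ∧ ¬full) = {n2, n3}
AG ((EF ¬ready) ∧ ¬full): greatest fixpoint, start Z0 = {n2, n3}, keep only states in Sat with every successor in Z. Z1 = {n2}; fixed.
Sat(AG ((EF ¬ready) ∧ ¬full)) = {n2}
n2 ∈ Sat(AG ((EF ¬ready) ∧ ¬full)) = {n2}, so the formula holds at n2.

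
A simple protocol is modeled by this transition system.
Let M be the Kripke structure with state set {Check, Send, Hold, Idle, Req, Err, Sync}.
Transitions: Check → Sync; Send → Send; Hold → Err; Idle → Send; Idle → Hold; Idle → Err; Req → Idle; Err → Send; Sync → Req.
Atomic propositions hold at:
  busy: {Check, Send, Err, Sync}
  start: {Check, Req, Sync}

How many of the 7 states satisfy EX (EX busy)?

Sat(EX busy) = {s : some successor in {Check, Send, Err, Sync}} = {Check, Send, Hold, Idle, Err}
Sat(EX (EX busy)) = {s : some successor in {Check, Send, Hold, Idle, Err}} = {Send, Hold, Idle, Req, Err}
|Sat(EX (EX busy))| = |{Send, Hold, Idle, Req, Err}| = 5.

5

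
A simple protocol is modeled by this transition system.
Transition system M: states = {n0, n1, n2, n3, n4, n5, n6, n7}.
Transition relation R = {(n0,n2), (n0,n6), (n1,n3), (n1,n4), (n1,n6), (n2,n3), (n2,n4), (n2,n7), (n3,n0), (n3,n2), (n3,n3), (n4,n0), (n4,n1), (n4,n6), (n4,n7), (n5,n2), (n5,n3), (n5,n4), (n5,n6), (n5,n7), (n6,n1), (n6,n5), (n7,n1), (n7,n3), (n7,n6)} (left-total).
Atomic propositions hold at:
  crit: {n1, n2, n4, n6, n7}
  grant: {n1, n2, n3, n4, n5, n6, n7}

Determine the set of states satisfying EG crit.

EG crit: greatest fixpoint, start Z0 = {n1, n2, n4, n6, n7}, keep only states in Sat with some successor in Z. Already a fixed point.
Sat(EG crit) = {n1, n2, n4, n6, n7}

{n1, n2, n4, n6, n7}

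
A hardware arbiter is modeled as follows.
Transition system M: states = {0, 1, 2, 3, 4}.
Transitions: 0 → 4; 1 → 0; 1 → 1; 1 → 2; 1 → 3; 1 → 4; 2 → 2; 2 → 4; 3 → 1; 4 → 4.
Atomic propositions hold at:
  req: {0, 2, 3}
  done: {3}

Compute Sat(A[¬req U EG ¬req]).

{1, 4}

Sat(¬req) = {1, 4}
EG ¬req: greatest fixpoint, start Z0 = {1, 4}, keep only states in Sat with some successor in Z. Already a fixed point.
Sat(EG ¬req) = {1, 4}
A[¬req U EG ¬req]: least fixpoint, start Z0 = Sat(EG ¬req) = {1, 4}, add states in Sat(¬req) with every successor in Z. Already a fixed point.
Sat(A[¬req U EG ¬req]) = {1, 4}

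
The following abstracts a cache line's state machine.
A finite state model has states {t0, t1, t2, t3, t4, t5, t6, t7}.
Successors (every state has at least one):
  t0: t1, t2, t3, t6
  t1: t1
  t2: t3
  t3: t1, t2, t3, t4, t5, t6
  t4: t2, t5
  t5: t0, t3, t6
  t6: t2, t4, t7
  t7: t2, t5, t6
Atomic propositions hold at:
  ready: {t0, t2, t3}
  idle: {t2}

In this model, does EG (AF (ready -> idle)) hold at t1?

Yes

Sat(ready -> idle) = {t1, t2, t4, t5, t6, t7}
AF (ready -> idle): least fixpoint, start Z0 = {t1, t2, t4, t5, t6, t7}, add states with every successor in Z. Already a fixed point.
Sat(AF (ready -> idle)) = {t1, t2, t4, t5, t6, t7}
EG (AF (ready -> idle)): greatest fixpoint, start Z0 = {t1, t2, t4, t5, t6, t7}, keep only states in Sat with some successor in Z. Z1 = {t1, t4, t5, t6, t7}; fixed.
Sat(EG (AF (ready -> idle))) = {t1, t4, t5, t6, t7}
t1 ∈ Sat(EG (AF (ready -> idle))) = {t1, t4, t5, t6, t7}, so the formula holds at t1.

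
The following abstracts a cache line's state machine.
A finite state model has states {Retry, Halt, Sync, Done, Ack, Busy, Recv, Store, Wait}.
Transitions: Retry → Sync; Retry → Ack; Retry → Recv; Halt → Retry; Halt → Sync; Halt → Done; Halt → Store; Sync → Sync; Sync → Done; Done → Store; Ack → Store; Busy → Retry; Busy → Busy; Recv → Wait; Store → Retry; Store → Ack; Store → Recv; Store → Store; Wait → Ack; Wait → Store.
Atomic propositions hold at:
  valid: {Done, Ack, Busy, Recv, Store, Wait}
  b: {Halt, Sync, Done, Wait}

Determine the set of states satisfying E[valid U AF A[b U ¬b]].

{Retry, Done, Ack, Busy, Recv, Store, Wait}

Sat(¬b) = {Retry, Ack, Busy, Recv, Store}
A[b U ¬b]: least fixpoint, start Z0 = Sat(¬b) = {Retry, Ack, Busy, Recv, Store}, add states in Sat(b) with every successor in Z. Z1 = {Retry, Done, Ack, Busy, Recv, Store, Wait}; fixed.
Sat(A[b U ¬b]) = {Retry, Done, Ack, Busy, Recv, Store, Wait}
AF A[b U ¬b]: least fixpoint, start Z0 = {Retry, Done, Ack, Busy, Recv, Store, Wait}, add states with every successor in Z. Already a fixed point.
Sat(AF A[b U ¬b]) = {Retry, Done, Ack, Busy, Recv, Store, Wait}
E[valid U AF A[b U ¬b]]: least fixpoint, start Z0 = Sat(AF A[b U ¬b]) = {Retry, Done, Ack, Busy, Recv, Store, Wait}, add states in Sat(valid) with some successor in Z. Already a fixed point.
Sat(E[valid U AF A[b U ¬b]]) = {Retry, Done, Ack, Busy, Recv, Store, Wait}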